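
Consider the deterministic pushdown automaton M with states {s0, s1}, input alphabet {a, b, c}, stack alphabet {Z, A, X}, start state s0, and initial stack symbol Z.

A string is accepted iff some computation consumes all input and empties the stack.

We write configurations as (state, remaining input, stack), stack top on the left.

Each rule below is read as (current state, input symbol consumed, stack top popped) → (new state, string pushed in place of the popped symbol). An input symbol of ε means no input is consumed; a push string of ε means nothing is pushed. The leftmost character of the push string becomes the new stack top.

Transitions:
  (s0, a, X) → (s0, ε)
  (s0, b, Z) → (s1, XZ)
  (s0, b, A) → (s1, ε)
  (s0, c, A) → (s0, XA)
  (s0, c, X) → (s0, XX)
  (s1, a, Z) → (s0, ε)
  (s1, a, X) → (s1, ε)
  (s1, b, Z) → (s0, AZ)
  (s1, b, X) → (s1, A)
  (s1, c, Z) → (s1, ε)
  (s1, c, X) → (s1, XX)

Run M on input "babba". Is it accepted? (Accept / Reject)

(s0, babba, Z)
  read b, top Z: go to s1, push XZ → (s1, abba, XZ)
  read a, top X: go to s1, push ε → (s1, bba, Z)
  read b, top Z: go to s0, push AZ → (s0, ba, AZ)
  read b, top A: go to s1, push ε → (s1, a, Z)
  read a, top Z: go to s0, push ε → (s0, ε, ε)
All input consumed and the stack is empty.

Accept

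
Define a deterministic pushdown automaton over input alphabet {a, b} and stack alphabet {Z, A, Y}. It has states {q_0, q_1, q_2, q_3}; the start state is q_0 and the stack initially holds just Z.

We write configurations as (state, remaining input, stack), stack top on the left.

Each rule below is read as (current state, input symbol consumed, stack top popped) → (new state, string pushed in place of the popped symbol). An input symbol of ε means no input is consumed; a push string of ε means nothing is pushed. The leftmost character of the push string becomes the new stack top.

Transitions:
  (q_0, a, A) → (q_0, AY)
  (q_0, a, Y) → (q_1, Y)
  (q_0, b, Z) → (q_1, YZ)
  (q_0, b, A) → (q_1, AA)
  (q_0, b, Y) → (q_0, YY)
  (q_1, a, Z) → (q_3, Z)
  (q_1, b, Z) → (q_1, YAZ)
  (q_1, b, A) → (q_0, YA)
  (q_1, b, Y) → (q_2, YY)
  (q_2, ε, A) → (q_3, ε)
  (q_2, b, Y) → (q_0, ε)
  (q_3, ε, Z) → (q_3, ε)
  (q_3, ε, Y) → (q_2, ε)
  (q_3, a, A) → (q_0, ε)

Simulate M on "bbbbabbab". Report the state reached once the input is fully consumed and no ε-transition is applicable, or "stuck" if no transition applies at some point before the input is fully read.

(q_0, bbbbabbab, Z)
  read b, top Z: go to q_1, push YZ → (q_1, bbbabbab, YZ)
  read b, top Y: go to q_2, push YY → (q_2, bbabbab, YYZ)
  read b, top Y: go to q_0, push ε → (q_0, babbab, YZ)
  read b, top Y: go to q_0, push YY → (q_0, abbab, YYZ)
  read a, top Y: go to q_1, push Y → (q_1, bbab, YYZ)
  read b, top Y: go to q_2, push YY → (q_2, bab, YYYZ)
  read b, top Y: go to q_0, push ε → (q_0, ab, YYZ)
  read a, top Y: go to q_1, push Y → (q_1, b, YYZ)
  read b, top Y: go to q_2, push YY → (q_2, ε, YYYZ)
All input consumed; M is in state q_2.

q_2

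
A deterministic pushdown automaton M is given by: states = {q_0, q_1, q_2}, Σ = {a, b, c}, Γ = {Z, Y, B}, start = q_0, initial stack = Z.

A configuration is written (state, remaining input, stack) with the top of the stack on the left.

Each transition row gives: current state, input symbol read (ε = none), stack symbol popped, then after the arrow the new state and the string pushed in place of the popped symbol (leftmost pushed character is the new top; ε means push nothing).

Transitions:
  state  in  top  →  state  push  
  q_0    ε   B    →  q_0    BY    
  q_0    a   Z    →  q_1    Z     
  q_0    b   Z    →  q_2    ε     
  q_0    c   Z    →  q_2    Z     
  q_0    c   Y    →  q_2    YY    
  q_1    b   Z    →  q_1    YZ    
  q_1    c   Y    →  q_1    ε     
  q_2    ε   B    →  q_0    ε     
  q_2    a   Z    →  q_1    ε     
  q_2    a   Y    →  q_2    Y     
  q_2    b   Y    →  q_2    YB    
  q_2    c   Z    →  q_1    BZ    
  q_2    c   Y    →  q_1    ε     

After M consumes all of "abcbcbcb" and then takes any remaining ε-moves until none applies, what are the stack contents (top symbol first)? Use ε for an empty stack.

(q_0, abcbcbcb, Z) ⊢ (q_1, bcbcbcb, Z) ⊢ (q_1, cbcbcb, YZ) ⊢ (q_1, bcbcb, Z) ⊢ (q_1, cbcb, YZ) ⊢ (q_1, bcb, Z) ⊢ (q_1, cb, YZ) ⊢ (q_1, b, Z) ⊢ (q_1, ε, YZ)
All input consumed in state q_1 with stack YZ.

YZ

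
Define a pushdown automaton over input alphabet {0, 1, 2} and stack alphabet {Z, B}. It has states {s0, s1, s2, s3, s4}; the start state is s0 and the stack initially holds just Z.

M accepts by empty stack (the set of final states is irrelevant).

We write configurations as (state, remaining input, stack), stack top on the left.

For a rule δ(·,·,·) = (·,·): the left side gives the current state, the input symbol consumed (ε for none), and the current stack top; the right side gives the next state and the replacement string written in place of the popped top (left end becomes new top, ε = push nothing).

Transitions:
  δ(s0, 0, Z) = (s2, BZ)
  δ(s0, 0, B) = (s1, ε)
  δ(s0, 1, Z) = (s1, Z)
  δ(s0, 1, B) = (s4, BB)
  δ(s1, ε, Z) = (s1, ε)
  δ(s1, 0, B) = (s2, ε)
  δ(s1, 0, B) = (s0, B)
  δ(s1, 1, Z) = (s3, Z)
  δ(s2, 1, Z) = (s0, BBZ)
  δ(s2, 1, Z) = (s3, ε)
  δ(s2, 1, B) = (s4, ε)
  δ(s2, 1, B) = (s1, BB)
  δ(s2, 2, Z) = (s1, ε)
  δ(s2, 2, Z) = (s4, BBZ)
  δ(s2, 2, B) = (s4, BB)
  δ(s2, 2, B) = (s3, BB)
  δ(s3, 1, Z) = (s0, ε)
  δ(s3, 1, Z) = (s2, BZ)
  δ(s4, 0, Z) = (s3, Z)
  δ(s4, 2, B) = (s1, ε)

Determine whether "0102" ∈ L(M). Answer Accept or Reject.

No computation consumes all input and empties the stack.

Reject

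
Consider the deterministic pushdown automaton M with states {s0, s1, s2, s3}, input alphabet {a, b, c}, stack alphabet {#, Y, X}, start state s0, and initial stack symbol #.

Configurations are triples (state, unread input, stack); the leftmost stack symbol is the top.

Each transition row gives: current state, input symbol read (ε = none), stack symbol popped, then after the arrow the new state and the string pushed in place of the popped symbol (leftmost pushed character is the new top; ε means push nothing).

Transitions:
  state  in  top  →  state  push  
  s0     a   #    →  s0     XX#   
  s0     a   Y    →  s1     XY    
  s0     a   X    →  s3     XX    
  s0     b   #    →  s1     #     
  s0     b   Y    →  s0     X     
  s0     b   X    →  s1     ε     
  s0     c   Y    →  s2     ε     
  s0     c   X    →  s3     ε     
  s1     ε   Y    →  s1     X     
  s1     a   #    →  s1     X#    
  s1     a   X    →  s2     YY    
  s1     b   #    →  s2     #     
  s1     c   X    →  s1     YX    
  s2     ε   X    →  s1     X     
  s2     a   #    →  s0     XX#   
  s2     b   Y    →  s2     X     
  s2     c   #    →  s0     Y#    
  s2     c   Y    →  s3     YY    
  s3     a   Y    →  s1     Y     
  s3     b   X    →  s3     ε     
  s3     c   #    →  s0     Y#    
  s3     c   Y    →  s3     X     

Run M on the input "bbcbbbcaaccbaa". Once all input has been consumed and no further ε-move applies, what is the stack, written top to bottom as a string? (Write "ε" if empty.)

(s0, bbcbbbcaaccbaa, #) ⊢ (s1, bcbbbcaaccbaa, #) ⊢ (s2, cbbbcaaccbaa, #) ⊢ (s0, bbbcaaccbaa, Y#) ⊢ (s0, bbcaaccbaa, X#) ⊢ (s1, bcaaccbaa, #) ⊢ (s2, caaccbaa, #) ⊢ (s0, aaccbaa, Y#) ⊢ (s1, accbaa, XY#) ⊢ (s2, ccbaa, YYY#) ⊢ (s3, cbaa, YYYY#) ⊢ (s3, baa, XYYY#) ⊢ (s3, aa, YYY#) ⊢ (s1, a, YYY#) ⊢ (s1, a, XYY#) ⊢ (s2, ε, YYYY#)
All input consumed in state s2 with stack YYYY#.

YYYY#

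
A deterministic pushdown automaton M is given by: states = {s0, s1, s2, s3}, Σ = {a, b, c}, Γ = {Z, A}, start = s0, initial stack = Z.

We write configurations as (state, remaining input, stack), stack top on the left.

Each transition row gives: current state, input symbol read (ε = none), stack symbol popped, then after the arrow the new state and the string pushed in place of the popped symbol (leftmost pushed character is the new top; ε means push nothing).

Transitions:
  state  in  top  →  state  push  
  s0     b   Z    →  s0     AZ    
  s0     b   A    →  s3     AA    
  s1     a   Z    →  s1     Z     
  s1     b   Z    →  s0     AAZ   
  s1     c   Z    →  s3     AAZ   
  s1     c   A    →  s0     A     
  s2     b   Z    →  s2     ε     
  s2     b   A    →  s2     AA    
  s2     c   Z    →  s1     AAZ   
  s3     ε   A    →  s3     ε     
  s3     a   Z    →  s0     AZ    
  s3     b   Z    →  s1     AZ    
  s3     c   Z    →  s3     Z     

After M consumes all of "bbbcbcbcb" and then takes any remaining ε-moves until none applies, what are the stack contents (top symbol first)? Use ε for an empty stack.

(s0, bbbcbcbcb, Z)
  read b, top Z: go to s0, push AZ → (s0, bbcbcbcb, AZ)
  read b, top A: go to s3, push AA → (s3, bcbcbcb, AAZ)
  ε-move, top A: go to s3, push ε → (s3, bcbcbcb, AZ)
  ε-move, top A: go to s3, push ε → (s3, bcbcbcb, Z)
  read b, top Z: go to s1, push AZ → (s1, cbcbcb, AZ)
  read c, top A: go to s0, push A → (s0, bcbcb, AZ)
  read b, top A: go to s3, push AA → (s3, cbcb, AAZ)
  ε-move, top A: go to s3, push ε → (s3, cbcb, AZ)
  ε-move, top A: go to s3, push ε → (s3, cbcb, Z)
  read c, top Z: go to s3, push Z → (s3, bcb, Z)
  read b, top Z: go to s1, push AZ → (s1, cb, AZ)
  read c, top A: go to s0, push A → (s0, b, AZ)
  read b, top A: go to s3, push AA → (s3, ε, AAZ)
  ε-move, top A: go to s3, push ε → (s3, ε, AZ)
  ε-move, top A: go to s3, push ε → (s3, ε, Z)
All input consumed in state s3 with stack Z.

Z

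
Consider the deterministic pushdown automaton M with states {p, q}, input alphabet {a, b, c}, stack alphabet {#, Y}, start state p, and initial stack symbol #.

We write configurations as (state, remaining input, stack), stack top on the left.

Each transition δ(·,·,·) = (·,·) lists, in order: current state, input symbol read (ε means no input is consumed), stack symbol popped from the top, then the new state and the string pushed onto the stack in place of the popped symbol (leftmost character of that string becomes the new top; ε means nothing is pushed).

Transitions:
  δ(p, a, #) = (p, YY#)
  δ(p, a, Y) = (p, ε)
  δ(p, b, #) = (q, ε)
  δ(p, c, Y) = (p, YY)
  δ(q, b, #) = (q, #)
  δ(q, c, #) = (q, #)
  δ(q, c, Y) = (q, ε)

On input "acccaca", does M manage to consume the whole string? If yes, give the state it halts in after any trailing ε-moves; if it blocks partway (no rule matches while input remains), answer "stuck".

p

(p, acccaca, #)
  read a, top #: go to p, push YY# → (p, cccaca, YY#)
  read c, top Y: go to p, push YY → (p, ccaca, YYY#)
  read c, top Y: go to p, push YY → (p, caca, YYYY#)
  read c, top Y: go to p, push YY → (p, aca, YYYYY#)
  read a, top Y: go to p, push ε → (p, ca, YYYY#)
  read c, top Y: go to p, push YY → (p, a, YYYYY#)
  read a, top Y: go to p, push ε → (p, ε, YYYY#)
All input consumed; M is in state p.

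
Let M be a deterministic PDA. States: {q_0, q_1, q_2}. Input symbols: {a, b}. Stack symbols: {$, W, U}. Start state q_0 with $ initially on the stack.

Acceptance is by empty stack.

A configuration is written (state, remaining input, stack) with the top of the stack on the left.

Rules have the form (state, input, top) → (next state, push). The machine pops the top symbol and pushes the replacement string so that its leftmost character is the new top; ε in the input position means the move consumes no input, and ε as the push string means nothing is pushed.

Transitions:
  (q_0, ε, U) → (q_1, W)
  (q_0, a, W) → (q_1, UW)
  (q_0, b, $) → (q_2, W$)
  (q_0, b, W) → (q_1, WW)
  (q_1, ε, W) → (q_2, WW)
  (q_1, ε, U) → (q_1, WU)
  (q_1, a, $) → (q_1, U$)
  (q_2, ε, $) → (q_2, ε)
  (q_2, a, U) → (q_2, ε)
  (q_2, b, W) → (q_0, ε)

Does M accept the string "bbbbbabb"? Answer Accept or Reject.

(q_0, bbbbbabb, $) ⊢ (q_2, bbbbabb, W$) ⊢ (q_0, bbbabb, $) ⊢ (q_2, bbabb, W$) ⊢ (q_0, babb, $) ⊢ (q_2, abb, W$)
No transition applies at (q_2, abb, W$); input not fully consumed.

Reject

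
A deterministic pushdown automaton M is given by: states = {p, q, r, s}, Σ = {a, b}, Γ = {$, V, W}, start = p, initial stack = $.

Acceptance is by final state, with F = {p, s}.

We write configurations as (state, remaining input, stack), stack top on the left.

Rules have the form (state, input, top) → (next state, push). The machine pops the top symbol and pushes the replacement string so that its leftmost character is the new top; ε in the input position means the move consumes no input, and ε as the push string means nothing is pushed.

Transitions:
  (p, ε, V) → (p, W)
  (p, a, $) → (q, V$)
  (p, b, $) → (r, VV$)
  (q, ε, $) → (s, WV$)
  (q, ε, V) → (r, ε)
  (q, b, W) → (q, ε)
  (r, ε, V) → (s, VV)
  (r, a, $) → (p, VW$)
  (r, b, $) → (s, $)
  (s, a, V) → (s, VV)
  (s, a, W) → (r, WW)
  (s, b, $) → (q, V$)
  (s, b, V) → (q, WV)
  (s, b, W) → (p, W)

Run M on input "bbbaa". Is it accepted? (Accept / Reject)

Accept

(p, bbbaa, $)
  read b, top $: go to r, push VV$ → (r, bbaa, VV$)
  ε-move, top V: go to s, push VV → (s, bbaa, VVV$)
  read b, top V: go to q, push WV → (q, baa, WVVV$)
  read b, top W: go to q, push ε → (q, aa, VVV$)
  ε-move, top V: go to r, push ε → (r, aa, VV$)
  ε-move, top V: go to s, push VV → (s, aa, VVV$)
  read a, top V: go to s, push VV → (s, a, VVVV$)
  read a, top V: go to s, push VV → (s, ε, VVVVV$)
All input consumed; state s ∈ F.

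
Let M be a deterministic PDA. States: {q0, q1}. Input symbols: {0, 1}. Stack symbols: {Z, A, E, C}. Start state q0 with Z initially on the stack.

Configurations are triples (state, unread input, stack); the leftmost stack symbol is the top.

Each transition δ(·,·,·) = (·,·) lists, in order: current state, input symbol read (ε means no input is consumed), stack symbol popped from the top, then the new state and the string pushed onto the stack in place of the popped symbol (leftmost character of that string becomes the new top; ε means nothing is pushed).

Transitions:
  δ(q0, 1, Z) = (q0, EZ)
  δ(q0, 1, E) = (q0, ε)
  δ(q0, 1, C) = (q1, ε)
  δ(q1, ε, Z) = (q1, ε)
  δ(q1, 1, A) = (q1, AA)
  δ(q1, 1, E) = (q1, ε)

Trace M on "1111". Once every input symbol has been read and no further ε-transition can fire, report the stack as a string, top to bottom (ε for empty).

(q0, 1111, Z)
  read 1, top Z: go to q0, push EZ → (q0, 111, EZ)
  read 1, top E: go to q0, push ε → (q0, 11, Z)
  read 1, top Z: go to q0, push EZ → (q0, 1, EZ)
  read 1, top E: go to q0, push ε → (q0, ε, Z)
All input consumed in state q0 with stack Z.

Z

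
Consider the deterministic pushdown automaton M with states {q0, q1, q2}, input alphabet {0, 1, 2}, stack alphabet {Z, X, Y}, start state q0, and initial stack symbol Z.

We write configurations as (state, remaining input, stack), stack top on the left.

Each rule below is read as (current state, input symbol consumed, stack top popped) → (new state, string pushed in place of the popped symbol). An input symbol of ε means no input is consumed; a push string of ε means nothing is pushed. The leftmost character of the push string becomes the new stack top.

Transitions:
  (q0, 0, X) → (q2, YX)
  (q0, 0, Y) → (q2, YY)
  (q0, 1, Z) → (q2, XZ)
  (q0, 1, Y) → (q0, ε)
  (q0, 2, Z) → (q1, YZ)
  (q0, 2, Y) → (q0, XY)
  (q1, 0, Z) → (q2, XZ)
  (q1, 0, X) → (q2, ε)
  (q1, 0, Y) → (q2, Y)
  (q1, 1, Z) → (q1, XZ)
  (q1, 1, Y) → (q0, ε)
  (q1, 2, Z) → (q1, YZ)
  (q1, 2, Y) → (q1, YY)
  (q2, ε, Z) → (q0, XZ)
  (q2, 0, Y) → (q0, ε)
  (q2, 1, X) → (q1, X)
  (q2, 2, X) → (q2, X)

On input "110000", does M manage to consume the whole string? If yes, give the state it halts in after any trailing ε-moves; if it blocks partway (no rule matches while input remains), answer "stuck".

q2

(q0, 110000, Z)
  read 1, top Z: go to q2, push XZ → (q2, 10000, XZ)
  read 1, top X: go to q1, push X → (q1, 0000, XZ)
  read 0, top X: go to q2, push ε → (q2, 000, Z)
  ε-move, top Z: go to q0, push XZ → (q0, 000, XZ)
  read 0, top X: go to q2, push YX → (q2, 00, YXZ)
  read 0, top Y: go to q0, push ε → (q0, 0, XZ)
  read 0, top X: go to q2, push YX → (q2, ε, YXZ)
All input consumed; M is in state q2.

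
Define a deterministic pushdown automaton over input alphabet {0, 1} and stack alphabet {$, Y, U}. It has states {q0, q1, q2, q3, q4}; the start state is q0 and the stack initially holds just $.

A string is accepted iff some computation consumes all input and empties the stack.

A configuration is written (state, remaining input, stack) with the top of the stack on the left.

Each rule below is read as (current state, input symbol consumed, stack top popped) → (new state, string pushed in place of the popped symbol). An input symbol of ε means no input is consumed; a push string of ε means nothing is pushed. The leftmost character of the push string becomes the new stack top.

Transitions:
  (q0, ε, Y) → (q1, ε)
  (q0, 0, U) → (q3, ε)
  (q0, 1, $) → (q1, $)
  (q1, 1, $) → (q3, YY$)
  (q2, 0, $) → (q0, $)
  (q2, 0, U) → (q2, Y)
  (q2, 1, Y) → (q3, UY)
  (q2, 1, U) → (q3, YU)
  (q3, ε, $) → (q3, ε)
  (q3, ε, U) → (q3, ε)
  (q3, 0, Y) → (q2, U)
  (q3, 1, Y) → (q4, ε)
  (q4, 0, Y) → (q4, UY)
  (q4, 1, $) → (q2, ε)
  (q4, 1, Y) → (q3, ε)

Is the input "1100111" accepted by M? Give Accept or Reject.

(q0, 1100111, $)
  read 1, top $: go to q1, push $ → (q1, 100111, $)
  read 1, top $: go to q3, push YY$ → (q3, 00111, YY$)
  read 0, top Y: go to q2, push U → (q2, 0111, UY$)
  read 0, top U: go to q2, push Y → (q2, 111, YY$)
  read 1, top Y: go to q3, push UY → (q3, 11, UYY$)
  ε-move, top U: go to q3, push ε → (q3, 11, YY$)
  read 1, top Y: go to q4, push ε → (q4, 1, Y$)
  read 1, top Y: go to q3, push ε → (q3, ε, $)
  ε-move, top $: go to q3, push ε → (q3, ε, ε)
All input consumed and the stack is empty.

Accept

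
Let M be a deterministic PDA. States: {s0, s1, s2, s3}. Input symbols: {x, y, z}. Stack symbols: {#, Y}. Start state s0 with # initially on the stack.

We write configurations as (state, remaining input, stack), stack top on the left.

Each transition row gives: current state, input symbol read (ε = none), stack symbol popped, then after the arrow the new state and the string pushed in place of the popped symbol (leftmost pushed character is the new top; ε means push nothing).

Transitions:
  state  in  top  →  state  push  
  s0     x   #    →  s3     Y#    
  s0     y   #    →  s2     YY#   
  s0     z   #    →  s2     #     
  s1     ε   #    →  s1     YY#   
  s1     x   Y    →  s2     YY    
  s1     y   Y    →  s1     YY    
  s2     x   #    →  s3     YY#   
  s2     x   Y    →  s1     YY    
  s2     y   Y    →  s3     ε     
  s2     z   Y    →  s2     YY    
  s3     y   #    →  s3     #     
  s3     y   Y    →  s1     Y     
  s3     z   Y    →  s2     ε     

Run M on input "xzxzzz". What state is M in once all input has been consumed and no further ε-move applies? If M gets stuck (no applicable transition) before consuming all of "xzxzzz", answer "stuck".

s2

(s0, xzxzzz, #) ⊢ (s3, zxzzz, Y#) ⊢ (s2, xzzz, #) ⊢ (s3, zzz, YY#) ⊢ (s2, zz, Y#) ⊢ (s2, z, YY#) ⊢ (s2, ε, YYY#)
All input consumed; M is in state s2.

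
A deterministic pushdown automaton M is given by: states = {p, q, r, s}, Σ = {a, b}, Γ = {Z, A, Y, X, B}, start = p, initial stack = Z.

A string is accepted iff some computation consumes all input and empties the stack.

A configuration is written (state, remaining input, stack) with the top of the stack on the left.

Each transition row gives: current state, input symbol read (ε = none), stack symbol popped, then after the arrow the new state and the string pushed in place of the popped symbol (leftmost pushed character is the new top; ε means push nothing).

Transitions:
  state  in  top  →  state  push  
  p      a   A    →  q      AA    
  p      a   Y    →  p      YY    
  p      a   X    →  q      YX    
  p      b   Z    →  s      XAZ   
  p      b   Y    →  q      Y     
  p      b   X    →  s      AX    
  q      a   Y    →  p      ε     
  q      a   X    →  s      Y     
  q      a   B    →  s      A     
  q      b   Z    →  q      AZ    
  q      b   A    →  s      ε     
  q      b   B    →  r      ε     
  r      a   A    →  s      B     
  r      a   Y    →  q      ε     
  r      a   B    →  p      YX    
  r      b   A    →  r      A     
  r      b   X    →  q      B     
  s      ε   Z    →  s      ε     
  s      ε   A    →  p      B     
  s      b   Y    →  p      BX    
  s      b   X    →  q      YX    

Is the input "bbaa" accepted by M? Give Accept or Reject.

Reject

(p, bbaa, Z)
  read b, top Z: go to s, push XAZ → (s, baa, XAZ)
  read b, top X: go to q, push YX → (q, aa, YXAZ)
  read a, top Y: go to p, push ε → (p, a, XAZ)
  read a, top X: go to q, push YX → (q, ε, YXAZ)
All input consumed; stack is YXAZ, not empty, and no further ε-move applies.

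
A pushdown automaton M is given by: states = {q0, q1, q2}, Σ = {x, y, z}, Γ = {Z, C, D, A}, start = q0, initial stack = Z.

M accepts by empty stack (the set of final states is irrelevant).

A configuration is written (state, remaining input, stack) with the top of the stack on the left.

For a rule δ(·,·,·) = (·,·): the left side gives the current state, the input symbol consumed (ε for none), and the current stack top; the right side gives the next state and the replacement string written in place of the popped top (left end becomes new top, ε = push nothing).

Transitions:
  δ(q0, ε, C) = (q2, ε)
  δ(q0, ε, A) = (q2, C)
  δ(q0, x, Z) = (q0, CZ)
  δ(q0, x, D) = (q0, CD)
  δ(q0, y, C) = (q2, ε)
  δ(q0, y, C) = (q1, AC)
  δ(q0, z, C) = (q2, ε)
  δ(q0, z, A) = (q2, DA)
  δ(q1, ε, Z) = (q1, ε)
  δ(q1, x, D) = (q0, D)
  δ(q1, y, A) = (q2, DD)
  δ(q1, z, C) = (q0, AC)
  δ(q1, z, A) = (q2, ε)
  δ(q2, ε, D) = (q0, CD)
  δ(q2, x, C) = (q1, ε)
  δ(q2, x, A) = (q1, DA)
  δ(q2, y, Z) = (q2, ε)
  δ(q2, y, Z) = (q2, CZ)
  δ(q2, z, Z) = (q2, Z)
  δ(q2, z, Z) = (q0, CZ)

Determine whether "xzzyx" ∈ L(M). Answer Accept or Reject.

One accepting computation: (q0, xzzyx, Z) ⊢ (q0, zzyx, CZ) ⊢ (q2, zyx, Z) ⊢ (q2, yx, Z) ⊢ (q2, x, CZ) ⊢ (q1, ε, Z) ⊢ (q1, ε, ε)
All input consumed and the stack is empty.

Accept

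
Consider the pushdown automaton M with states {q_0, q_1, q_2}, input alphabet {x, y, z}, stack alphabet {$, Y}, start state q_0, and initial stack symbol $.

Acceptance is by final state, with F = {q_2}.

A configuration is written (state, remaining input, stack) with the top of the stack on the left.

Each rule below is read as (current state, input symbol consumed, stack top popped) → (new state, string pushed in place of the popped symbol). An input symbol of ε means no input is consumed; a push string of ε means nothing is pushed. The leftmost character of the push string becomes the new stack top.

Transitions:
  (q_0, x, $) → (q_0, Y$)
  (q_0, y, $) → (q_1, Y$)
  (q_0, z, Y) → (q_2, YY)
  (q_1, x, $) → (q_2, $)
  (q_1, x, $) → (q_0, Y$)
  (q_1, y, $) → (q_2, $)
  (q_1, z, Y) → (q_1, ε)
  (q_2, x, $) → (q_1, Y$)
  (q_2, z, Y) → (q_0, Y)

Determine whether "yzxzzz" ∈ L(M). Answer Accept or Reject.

One accepting computation: (q_0, yzxzzz, $) ⊢ (q_1, zxzzz, Y$) ⊢ (q_1, xzzz, $) ⊢ (q_0, zzz, Y$) ⊢ (q_2, zz, YY$) ⊢ (q_0, z, YY$) ⊢ (q_2, ε, YYY$)
All input consumed and state q_2 ∈ F.

Accept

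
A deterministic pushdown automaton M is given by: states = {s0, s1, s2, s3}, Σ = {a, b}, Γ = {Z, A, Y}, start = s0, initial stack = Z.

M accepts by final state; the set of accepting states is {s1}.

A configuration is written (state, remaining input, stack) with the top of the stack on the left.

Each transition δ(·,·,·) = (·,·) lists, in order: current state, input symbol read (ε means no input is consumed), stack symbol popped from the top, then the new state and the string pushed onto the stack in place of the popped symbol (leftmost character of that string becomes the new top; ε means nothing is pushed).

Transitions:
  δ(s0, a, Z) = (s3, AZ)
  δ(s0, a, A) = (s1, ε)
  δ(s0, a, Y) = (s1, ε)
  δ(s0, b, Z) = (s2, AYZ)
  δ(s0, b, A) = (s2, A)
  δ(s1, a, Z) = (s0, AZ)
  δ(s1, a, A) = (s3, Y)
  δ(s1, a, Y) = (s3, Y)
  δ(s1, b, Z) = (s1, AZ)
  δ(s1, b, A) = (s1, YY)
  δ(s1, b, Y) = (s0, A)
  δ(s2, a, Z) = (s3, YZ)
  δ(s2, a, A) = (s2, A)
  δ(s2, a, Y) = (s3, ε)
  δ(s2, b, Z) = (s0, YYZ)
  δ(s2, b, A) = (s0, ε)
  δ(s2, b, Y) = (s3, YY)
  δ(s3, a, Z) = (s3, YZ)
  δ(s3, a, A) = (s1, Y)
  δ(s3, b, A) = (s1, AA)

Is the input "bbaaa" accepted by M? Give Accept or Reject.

Accept

(s0, bbaaa, Z)
  read b, top Z: go to s2, push AYZ → (s2, baaa, AYZ)
  read b, top A: go to s0, push ε → (s0, aaa, YZ)
  read a, top Y: go to s1, push ε → (s1, aa, Z)
  read a, top Z: go to s0, push AZ → (s0, a, AZ)
  read a, top A: go to s1, push ε → (s1, ε, Z)
All input consumed; state s1 ∈ F.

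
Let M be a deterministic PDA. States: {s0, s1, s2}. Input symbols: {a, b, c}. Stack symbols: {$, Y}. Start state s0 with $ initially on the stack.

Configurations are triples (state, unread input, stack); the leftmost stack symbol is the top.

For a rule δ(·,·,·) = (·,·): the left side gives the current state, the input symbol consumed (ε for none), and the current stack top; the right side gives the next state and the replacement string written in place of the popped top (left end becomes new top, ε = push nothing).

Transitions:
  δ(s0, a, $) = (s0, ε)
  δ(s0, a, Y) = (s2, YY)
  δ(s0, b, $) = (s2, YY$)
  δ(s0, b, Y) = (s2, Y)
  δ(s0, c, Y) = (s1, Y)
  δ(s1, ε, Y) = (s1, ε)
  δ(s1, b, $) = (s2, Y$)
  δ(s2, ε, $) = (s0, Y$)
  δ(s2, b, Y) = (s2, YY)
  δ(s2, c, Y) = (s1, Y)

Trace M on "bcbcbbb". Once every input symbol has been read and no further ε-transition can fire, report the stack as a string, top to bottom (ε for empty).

(s0, bcbcbbb, $)
  read b, top $: go to s2, push YY$ → (s2, cbcbbb, YY$)
  read c, top Y: go to s1, push Y → (s1, bcbbb, YY$)
  ε-move, top Y: go to s1, push ε → (s1, bcbbb, Y$)
  ε-move, top Y: go to s1, push ε → (s1, bcbbb, $)
  read b, top $: go to s2, push Y$ → (s2, cbbb, Y$)
  read c, top Y: go to s1, push Y → (s1, bbb, Y$)
  ε-move, top Y: go to s1, push ε → (s1, bbb, $)
  read b, top $: go to s2, push Y$ → (s2, bb, Y$)
  read b, top Y: go to s2, push YY → (s2, b, YY$)
  read b, top Y: go to s2, push YY → (s2, ε, YYY$)
All input consumed in state s2 with stack YYY$.

YYY$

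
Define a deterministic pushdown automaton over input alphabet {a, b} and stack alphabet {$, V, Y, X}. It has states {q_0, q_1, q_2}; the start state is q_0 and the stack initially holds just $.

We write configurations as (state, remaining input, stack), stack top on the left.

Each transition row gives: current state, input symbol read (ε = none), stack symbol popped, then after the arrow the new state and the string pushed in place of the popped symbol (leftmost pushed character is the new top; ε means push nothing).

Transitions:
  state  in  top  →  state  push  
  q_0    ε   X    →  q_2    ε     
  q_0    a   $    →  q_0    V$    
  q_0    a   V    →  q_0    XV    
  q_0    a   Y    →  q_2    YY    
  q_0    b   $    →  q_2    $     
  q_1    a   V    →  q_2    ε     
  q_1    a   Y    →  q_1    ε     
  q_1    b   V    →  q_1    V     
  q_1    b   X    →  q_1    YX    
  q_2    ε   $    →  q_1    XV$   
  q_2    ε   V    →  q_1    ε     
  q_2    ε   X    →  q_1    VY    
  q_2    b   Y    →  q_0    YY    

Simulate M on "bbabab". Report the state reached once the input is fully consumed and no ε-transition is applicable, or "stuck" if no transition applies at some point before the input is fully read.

q_1

(q_0, bbabab, $)
  read b, top $: go to q_2, push $ → (q_2, babab, $)
  ε-move, top $: go to q_1, push XV$ → (q_1, babab, XV$)
  read b, top X: go to q_1, push YX → (q_1, abab, YXV$)
  read a, top Y: go to q_1, push ε → (q_1, bab, XV$)
  read b, top X: go to q_1, push YX → (q_1, ab, YXV$)
  read a, top Y: go to q_1, push ε → (q_1, b, XV$)
  read b, top X: go to q_1, push YX → (q_1, ε, YXV$)
All input consumed; M is in state q_1.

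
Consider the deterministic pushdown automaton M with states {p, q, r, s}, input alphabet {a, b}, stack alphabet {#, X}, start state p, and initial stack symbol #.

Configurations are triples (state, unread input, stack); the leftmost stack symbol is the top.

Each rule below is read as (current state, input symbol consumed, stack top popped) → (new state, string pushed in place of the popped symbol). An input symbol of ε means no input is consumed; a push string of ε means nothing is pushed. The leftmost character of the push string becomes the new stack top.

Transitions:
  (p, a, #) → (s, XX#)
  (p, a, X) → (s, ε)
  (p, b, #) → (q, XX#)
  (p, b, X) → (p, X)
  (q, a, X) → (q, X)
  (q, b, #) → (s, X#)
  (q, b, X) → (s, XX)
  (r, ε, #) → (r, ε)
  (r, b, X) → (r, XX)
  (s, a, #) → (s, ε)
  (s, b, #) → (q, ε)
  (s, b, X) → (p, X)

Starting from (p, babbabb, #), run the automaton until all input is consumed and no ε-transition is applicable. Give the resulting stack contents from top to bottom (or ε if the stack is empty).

(p, babbabb, #)
  read b, top #: go to q, push XX# → (q, abbabb, XX#)
  read a, top X: go to q, push X → (q, bbabb, XX#)
  read b, top X: go to s, push XX → (s, babb, XXX#)
  read b, top X: go to p, push X → (p, abb, XXX#)
  read a, top X: go to s, push ε → (s, bb, XX#)
  read b, top X: go to p, push X → (p, b, XX#)
  read b, top X: go to p, push X → (p, ε, XX#)
All input consumed in state p with stack XX#.

XX#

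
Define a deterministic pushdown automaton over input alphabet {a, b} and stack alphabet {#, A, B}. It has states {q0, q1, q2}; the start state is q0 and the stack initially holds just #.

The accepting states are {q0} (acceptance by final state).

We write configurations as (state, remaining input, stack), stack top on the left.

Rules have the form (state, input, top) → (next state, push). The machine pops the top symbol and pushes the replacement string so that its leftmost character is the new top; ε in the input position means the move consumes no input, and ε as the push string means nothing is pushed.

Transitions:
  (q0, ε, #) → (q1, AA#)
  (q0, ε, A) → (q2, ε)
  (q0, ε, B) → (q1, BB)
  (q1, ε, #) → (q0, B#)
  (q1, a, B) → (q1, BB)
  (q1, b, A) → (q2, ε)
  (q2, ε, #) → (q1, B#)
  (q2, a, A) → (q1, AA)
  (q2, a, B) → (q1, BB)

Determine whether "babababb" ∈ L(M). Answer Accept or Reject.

(q0, babababb, #)
  ε-move, top #: go to q1, push AA# → (q1, babababb, AA#)
  read b, top A: go to q2, push ε → (q2, abababb, A#)
  read a, top A: go to q1, push AA → (q1, bababb, AA#)
  read b, top A: go to q2, push ε → (q2, ababb, A#)
  read a, top A: go to q1, push AA → (q1, babb, AA#)
  read b, top A: go to q2, push ε → (q2, abb, A#)
  read a, top A: go to q1, push AA → (q1, bb, AA#)
  read b, top A: go to q2, push ε → (q2, b, A#)
No transition applies at (q2, b, A#); input not fully consumed.

Reject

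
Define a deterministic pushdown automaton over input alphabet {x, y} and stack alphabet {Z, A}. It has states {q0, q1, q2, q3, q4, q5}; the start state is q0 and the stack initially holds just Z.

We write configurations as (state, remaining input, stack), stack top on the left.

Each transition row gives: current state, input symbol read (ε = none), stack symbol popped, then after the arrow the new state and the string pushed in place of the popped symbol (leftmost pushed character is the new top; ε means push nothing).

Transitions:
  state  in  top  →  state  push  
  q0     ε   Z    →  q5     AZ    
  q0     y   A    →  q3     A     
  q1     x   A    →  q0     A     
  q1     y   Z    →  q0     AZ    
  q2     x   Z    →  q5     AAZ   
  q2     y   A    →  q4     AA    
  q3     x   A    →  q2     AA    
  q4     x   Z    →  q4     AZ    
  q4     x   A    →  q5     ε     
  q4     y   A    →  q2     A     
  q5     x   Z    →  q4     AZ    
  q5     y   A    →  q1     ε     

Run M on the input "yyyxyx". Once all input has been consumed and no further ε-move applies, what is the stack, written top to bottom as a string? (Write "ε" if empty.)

AAZ

(q0, yyyxyx, Z)
  ε-move, top Z: go to q5, push AZ → (q5, yyyxyx, AZ)
  read y, top A: go to q1, push ε → (q1, yyxyx, Z)
  read y, top Z: go to q0, push AZ → (q0, yxyx, AZ)
  read y, top A: go to q3, push A → (q3, xyx, AZ)
  read x, top A: go to q2, push AA → (q2, yx, AAZ)
  read y, top A: go to q4, push AA → (q4, x, AAAZ)
  read x, top A: go to q5, push ε → (q5, ε, AAZ)
All input consumed in state q5 with stack AAZ.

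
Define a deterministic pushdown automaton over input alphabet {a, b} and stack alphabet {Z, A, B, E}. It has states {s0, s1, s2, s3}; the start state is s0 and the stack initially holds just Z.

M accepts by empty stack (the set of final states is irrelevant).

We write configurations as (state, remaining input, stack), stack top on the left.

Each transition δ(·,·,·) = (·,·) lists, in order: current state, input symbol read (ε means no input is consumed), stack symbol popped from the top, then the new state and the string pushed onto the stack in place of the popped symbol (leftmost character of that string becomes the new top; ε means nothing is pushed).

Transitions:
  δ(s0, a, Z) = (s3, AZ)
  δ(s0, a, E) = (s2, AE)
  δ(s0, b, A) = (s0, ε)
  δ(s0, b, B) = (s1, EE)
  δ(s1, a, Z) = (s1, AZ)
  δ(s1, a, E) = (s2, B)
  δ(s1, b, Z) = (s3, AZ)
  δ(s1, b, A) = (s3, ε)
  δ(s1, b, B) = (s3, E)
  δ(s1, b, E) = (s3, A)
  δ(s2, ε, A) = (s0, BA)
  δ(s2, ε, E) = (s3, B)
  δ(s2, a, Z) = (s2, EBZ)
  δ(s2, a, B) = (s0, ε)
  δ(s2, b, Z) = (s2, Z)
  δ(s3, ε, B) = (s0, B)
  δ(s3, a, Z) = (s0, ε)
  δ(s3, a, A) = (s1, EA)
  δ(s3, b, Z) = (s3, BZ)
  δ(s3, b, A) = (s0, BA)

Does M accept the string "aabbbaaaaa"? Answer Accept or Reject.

Reject

(s0, aabbbaaaaa, Z)
  read a, top Z: go to s3, push AZ → (s3, abbbaaaaa, AZ)
  read a, top A: go to s1, push EA → (s1, bbbaaaaa, EAZ)
  read b, top E: go to s3, push A → (s3, bbaaaaa, AAZ)
  read b, top A: go to s0, push BA → (s0, baaaaa, BAAZ)
  read b, top B: go to s1, push EE → (s1, aaaaa, EEAAZ)
  read a, top E: go to s2, push B → (s2, aaaa, BEAAZ)
  read a, top B: go to s0, push ε → (s0, aaa, EAAZ)
  read a, top E: go to s2, push AE → (s2, aa, AEAAZ)
  ε-move, top A: go to s0, push BA → (s0, aa, BAEAAZ)
No transition applies at (s0, aa, BAEAAZ); input not fully consumed.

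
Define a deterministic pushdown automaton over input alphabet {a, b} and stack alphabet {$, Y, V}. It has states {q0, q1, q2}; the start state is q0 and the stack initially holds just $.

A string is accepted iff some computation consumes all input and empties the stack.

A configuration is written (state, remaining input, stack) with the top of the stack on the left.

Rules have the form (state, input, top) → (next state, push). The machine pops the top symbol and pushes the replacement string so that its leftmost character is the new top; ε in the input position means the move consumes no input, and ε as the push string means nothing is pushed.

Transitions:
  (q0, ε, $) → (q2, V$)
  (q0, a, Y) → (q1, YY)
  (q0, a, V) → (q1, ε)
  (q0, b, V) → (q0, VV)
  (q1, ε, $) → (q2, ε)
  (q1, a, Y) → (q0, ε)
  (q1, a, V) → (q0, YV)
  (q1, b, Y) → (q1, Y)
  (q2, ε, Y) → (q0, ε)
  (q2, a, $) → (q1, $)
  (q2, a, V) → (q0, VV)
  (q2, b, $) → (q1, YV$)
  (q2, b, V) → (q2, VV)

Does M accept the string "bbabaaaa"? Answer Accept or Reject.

Reject

(q0, bbabaaaa, $)
  ε-move, top $: go to q2, push V$ → (q2, bbabaaaa, V$)
  read b, top V: go to q2, push VV → (q2, babaaaa, VV$)
  read b, top V: go to q2, push VV → (q2, abaaaa, VVV$)
  read a, top V: go to q0, push VV → (q0, baaaa, VVVV$)
  read b, top V: go to q0, push VV → (q0, aaaa, VVVVV$)
  read a, top V: go to q1, push ε → (q1, aaa, VVVV$)
  read a, top V: go to q0, push YV → (q0, aa, YVVVV$)
  read a, top Y: go to q1, push YY → (q1, a, YYVVVV$)
  read a, top Y: go to q0, push ε → (q0, ε, YVVVV$)
All input consumed; stack is YVVVV$, not empty, and no further ε-move applies.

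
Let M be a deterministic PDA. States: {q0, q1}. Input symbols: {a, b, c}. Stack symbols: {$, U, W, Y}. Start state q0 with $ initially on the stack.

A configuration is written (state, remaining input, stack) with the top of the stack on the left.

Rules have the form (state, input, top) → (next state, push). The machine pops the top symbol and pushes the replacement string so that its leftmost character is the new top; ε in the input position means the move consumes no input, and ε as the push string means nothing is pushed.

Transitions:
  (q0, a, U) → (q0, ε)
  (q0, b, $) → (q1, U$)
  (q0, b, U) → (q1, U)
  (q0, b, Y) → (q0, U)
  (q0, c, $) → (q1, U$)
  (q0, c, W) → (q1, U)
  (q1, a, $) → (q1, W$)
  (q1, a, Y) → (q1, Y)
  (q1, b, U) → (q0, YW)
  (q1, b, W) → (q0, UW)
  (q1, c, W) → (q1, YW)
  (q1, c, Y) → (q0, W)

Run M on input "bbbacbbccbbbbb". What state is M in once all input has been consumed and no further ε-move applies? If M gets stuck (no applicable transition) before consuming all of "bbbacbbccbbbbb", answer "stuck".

(q0, bbbacbbccbbbbb, $)
  read b, top $: go to q1, push U$ → (q1, bbacbbccbbbbb, U$)
  read b, top U: go to q0, push YW → (q0, bacbbccbbbbb, YW$)
  read b, top Y: go to q0, push U → (q0, acbbccbbbbb, UW$)
  read a, top U: go to q0, push ε → (q0, cbbccbbbbb, W$)
  read c, top W: go to q1, push U → (q1, bbccbbbbb, U$)
  read b, top U: go to q0, push YW → (q0, bccbbbbb, YW$)
  read b, top Y: go to q0, push U → (q0, ccbbbbb, UW$)
No transition for (q0, c, top U); M blocks with input ccbbbbb remaining.

stuck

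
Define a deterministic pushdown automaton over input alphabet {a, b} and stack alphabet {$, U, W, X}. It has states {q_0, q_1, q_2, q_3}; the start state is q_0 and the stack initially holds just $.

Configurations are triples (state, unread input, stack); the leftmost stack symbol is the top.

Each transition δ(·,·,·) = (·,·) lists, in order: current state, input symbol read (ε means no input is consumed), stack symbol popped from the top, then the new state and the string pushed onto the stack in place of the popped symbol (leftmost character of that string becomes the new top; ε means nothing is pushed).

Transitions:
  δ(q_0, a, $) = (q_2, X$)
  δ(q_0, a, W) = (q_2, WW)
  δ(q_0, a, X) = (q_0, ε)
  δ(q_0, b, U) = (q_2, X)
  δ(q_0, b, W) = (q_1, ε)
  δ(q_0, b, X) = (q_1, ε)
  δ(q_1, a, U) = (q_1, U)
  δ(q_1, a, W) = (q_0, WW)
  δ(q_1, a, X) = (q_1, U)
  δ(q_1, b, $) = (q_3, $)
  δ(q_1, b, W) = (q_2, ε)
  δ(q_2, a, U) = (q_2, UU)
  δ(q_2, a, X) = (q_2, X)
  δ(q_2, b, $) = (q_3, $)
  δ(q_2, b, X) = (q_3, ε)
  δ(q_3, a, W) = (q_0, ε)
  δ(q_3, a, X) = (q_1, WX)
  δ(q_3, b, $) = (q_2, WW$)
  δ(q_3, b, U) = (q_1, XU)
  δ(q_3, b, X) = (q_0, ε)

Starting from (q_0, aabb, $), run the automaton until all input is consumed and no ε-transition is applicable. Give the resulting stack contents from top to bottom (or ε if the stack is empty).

(q_0, aabb, $)
  read a, top $: go to q_2, push X$ → (q_2, abb, X$)
  read a, top X: go to q_2, push X → (q_2, bb, X$)
  read b, top X: go to q_3, push ε → (q_3, b, $)
  read b, top $: go to q_2, push WW$ → (q_2, ε, WW$)
All input consumed in state q_2 with stack WW$.

WW$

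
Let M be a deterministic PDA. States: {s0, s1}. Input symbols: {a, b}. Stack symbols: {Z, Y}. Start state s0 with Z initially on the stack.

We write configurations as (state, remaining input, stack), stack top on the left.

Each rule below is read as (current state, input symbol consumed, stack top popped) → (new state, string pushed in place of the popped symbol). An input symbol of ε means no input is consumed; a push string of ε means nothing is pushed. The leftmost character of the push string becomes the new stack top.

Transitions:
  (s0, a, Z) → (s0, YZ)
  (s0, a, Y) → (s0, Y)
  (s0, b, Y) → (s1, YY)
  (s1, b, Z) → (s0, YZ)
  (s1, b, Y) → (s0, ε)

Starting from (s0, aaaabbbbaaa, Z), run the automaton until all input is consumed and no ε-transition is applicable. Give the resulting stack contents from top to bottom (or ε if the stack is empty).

(s0, aaaabbbbaaa, Z) ⊢ (s0, aaabbbbaaa, YZ) ⊢ (s0, aabbbbaaa, YZ) ⊢ (s0, abbbbaaa, YZ) ⊢ (s0, bbbbaaa, YZ) ⊢ (s1, bbbaaa, YYZ) ⊢ (s0, bbaaa, YZ) ⊢ (s1, baaa, YYZ) ⊢ (s0, aaa, YZ) ⊢ (s0, aa, YZ) ⊢ (s0, a, YZ) ⊢ (s0, ε, YZ)
All input consumed in state s0 with stack YZ.

YZ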